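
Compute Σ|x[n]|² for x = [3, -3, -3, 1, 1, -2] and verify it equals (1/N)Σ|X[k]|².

Time domain:
Σ|x[n]|² = |3|² + |-3|² + |-3|² + |1|² + |1|² + |-2|² = 33.0000

Frequency domain:
(1/6)Σ|X[k]|² = (1/6)(|-3|² + |0.5000+4.3301i|² + |7.5000-2.5981i|² + |5|² + |7.5000+2.5981i|² + |0.5000-4.3301i|²) = (1/6)·198.0000 = 33.0000

Both sides agree, confirming Parseval's theorem.

Σ|x[n]|² = (1/N)Σ|X[k]|² = 33.0000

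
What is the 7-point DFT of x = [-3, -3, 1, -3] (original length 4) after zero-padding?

Original 4-point DFT: [-8, -4, 4, -4]
Zero-padded 7-point DFT provides frequency interpolation.

DFT_7([x, 0, ...]) = [-8, -2.3901+2.6722i, -5.1039+1.0132i, 0.9940+5.0083i, 0.9940-5.0083i, -5.1039-1.0132i, -2.3901-2.6722i]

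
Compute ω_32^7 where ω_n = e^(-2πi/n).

ω_32^7 = e^(-2πi·7/32)
= cos(-2π·7/32) + i·sin(-2π·7/32)
= cos(-14π/32) + i·sin(-14π/32)

ω_32^7 = cos(-14π/32) + i·sin(-14π/32) = 0.1951-0.9808i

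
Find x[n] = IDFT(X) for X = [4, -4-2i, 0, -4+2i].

x[n] = (1/4) Σ(k=0 to 3) X[k] · e^(2πikn/4)

Computing each x[n]:
x[0] = -1
x[1] = 2
x[2] = 3
x[3] = 0

x = [-1, 2, 3, 0]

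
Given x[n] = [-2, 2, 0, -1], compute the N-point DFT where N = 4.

X[k] = Σ(n=0 to 3) x[n] · ω_4^(nk)
where ω_4 = e^(-2πi/4)

Computing each X[k]:
X[0] = -1
X[1] = -2-3i
X[2] = -3
X[3] = -2+3i

X = [-1, -2-3i, -3, -2+3i]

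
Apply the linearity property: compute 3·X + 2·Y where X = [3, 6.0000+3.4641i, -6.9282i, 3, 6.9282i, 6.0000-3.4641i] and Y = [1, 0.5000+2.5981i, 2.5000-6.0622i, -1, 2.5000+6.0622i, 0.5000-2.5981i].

By linearity: DFT(3x + 2y) = 3·DFT(x) + 2·DFT(y)
= 3·[3, 6.0000+3.4641i, -6.9282i, 3, 6.9282i, 6.0000-3.4641i] + 2·[1, 0.5000+2.5981i, 2.5000-6.0622i, -1, 2.5000+6.0622i, 0.5000-2.5981i]

Computing element-wise:
Z[0] = 3·(3) + 2·(1) = 11
Z[1] = 3·(6.0000+3.4641i) + 2·(0.5000+2.5981i) = 19.0000+15.5885i
Z[2] = 3·(-6.9282i) + 2·(2.5000-6.0622i) = 5.0000-32.9090i
Z[3] = 3·(3) + 2·(-1) = 7
Z[4] = 3·(6.9282i) + 2·(2.5000+6.0622i) = 5.0000+32.9090i
Z[5] = 3·(6.0000-3.4641i) + 2·(0.5000-2.5981i) = 19.0000-15.5885i

DFT(3x + 2y) = 3·X + 2·Y = [11, 19.0000+15.5885i, 5.0000-32.9090i, 7, 5.0000+32.9090i, 19.0000-15.5885i]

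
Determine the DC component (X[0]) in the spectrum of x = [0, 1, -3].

X[0] = Σ(n=0 to 2) x[n] · ω_3^0 = Σ x[n]
= (0) + (1) + (-3)

X[0] = -2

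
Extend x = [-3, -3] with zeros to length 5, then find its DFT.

Original 2-point DFT: [-6, 0]
Zero-padded 5-point DFT provides frequency interpolation.

DFT_5([x, 0, ...]) = [-6, -3.9271+2.8532i, -0.5729+1.7634i, -0.5729-1.7634i, -3.9271-2.8532i]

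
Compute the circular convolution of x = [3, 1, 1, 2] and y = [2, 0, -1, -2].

(x ⊛ y)[n] = Σ(m=0 to 3) x[m] · y[(n-m) mod 4]

Computing each output sample:
(x ⊛ y)[0] = 3
(x ⊛ y)[1] = -2
(x ⊛ y)[2] = -5
(x ⊛ y)[3] = -3

x ⊛ y = [3, -2, -5, -3]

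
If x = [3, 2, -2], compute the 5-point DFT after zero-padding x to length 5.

Original 3-point DFT: [3, 3.0000-3.4641i, 3.0000+3.4641i]
Zero-padded 5-point DFT provides frequency interpolation.

DFT_5([x, 0, ...]) = [3, 5.2361-0.7265i, 0.7639-3.0777i, 0.7639+3.0777i, 5.2361+0.7265i]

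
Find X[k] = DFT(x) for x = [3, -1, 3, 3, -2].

X[k] = Σ(n=0 to 4) x[n] · ω_5^(nk)
where ω_5 = e^(-2πi/5)

Computing each X[k]:
X[0] = 6
X[1] = -2.7812-0.9511i
X[2] = 7.2812-0.5878i
X[3] = 7.2812+0.5878i
X[4] = -2.7812+0.9511i

X = [6, -2.7812-0.9511i, 7.2812-0.5878i, 7.2812+0.5878i, -2.7812+0.9511i]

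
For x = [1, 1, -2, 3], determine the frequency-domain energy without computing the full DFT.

Parseval: Σ|x[n]|² = (1/N)Σ|X[k]|², so Σ|X[k]|² = N·Σ|x[n]|² = 4·15.0000

Σ|X[k]|² = N·Σ|x[n]|² = 4·15.0000 = 60.0000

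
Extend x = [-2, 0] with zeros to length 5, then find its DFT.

Original 2-point DFT: [-2, -2]
Zero-padded 5-point DFT provides frequency interpolation.

DFT_5([x, 0, ...]) = [-2, -2, -2, -2, -2]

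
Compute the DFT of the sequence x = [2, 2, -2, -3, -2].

X[k] = Σ(n=0 to 4) x[n] · ω_5^(nk)
where ω_5 = e^(-2πi/5)

Computing each X[k]:
X[0] = -3
X[1] = 6.0451-4.3920i
X[2] = 0.4549-1.4001i
X[3] = 0.4549+1.4001i
X[4] = 6.0451+4.3920i

X = [-3, 6.0451-4.3920i, 0.4549-1.4001i, 0.4549+1.4001i, 6.0451+4.3920i]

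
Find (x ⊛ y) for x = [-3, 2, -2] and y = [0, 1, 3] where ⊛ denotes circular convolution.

(x ⊛ y)[n] = Σ(m=0 to 2) x[m] · y[(n-m) mod 3]

Computing each output sample:
(x ⊛ y)[0] = 4
(x ⊛ y)[1] = -9
(x ⊛ y)[2] = -7

x ⊛ y = [4, -9, -7]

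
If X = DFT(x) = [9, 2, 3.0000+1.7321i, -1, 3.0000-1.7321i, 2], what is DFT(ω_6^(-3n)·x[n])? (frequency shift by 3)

Modulation property: DFT(ω_6^(-3n)·x[n]) = X[(k-3) mod 6], so circularly shift X by 3 positions.

X[k-3] = [-1, 3.0000-1.7321i, 2, 9, 2, 3.0000+1.7321i]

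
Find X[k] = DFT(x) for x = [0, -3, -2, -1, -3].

X[k] = Σ(n=0 to 4) x[n] · ω_5^(nk)
where ω_5 = e^(-2πi/5)

Computing each X[k]:
X[0] = -9
X[1] = 0.5729+0.5878i
X[2] = 3.9271-0.9511i
X[3] = 3.9271+0.9511i
X[4] = 0.5729-0.5878i

X = [-9, 0.5729+0.5878i, 3.9271-0.9511i, 3.9271+0.9511i, 0.5729-0.5878i]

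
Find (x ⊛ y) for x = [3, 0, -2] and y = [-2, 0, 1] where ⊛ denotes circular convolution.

(x ⊛ y)[n] = Σ(m=0 to 2) x[m] · y[(n-m) mod 3]

Computing each output sample:
(x ⊛ y)[0] = -6
(x ⊛ y)[1] = -2
(x ⊛ y)[2] = 7

x ⊛ y = [-6, -2, 7]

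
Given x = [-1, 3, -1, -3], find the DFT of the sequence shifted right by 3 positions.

Time shift by 3: X_shifted[k] = ω_4^(3k) · X[k]
Shifted x = [3, -1, -3, -1]

DFT(x[n-3]) = [-2, 6, 2, 6]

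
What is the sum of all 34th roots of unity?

Sum of all nth roots of unity equals 0 for n > 1 (geometric series with r ≠ 1).

0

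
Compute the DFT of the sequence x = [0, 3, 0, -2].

X[k] = Σ(n=0 to 3) x[n] · ω_4^(nk)
where ω_4 = e^(-2πi/4)

Computing each X[k]:
X[0] = 1
X[1] = -5i
X[2] = -1
X[3] = 5i

X = [1, -5i, -1, 5i]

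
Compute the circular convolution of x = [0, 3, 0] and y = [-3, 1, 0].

(x ⊛ y)[n] = Σ(m=0 to 2) x[m] · y[(n-m) mod 3]

Computing each output sample:
(x ⊛ y)[0] = 0
(x ⊛ y)[1] = -9
(x ⊛ y)[2] = 3

x ⊛ y = [0, -9, 3]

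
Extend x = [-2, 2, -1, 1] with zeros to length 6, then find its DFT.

Original 4-point DFT: [0, -1-1i, -6, -1+1i]
Zero-padded 6-point DFT provides frequency interpolation.

DFT_6([x, 0, ...]) = [0, -1.5000-0.8660i, -1.5000-2.5981i, -6, -1.5000+2.5981i, -1.5000+0.8660i]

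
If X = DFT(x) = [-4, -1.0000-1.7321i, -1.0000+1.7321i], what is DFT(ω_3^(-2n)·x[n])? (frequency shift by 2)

Modulation property: DFT(ω_3^(-2n)·x[n]) = X[(k-2) mod 3], so circularly shift X by 2 positions.

X[k-2] = [-1.0000-1.7321i, -1.0000+1.7321i, -4]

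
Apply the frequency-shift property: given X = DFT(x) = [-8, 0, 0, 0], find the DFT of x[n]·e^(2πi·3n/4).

Modulation property: DFT(ω_4^(-3n)·x[n]) = X[(k-3) mod 4], so circularly shift X by 3 positions.

X[k-3] = [0, 0, 0, -8]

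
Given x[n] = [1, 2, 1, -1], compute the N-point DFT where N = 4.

X[k] = Σ(n=0 to 3) x[n] · ω_4^(nk)
where ω_4 = e^(-2πi/4)

Computing each X[k]:
X[0] = 3
X[1] = -3i
X[2] = 1
X[3] = 3i

X = [3, -3i, 1, 3i]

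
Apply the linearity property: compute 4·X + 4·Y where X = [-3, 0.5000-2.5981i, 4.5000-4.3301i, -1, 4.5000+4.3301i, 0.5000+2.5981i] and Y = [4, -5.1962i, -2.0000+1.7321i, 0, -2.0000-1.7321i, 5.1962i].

By linearity: DFT(4x + 4y) = 4·DFT(x) + 4·DFT(y)
= 4·[-3, 0.5000-2.5981i, 4.5000-4.3301i, -1, 4.5000+4.3301i, 0.5000+2.5981i] + 4·[4, -5.1962i, -2.0000+1.7321i, 0, -2.0000-1.7321i, 5.1962i]

Computing element-wise:
Z[0] = 4·(-3) + 4·(4) = 4
Z[1] = 4·(0.5000-2.5981i) + 4·(-5.1962i) = 2.0000-31.1772i
Z[2] = 4·(4.5000-4.3301i) + 4·(-2.0000+1.7321i) = 10.0000-10.3920i
Z[3] = 4·(-1) + 4·(0) = -4
Z[4] = 4·(4.5000+4.3301i) + 4·(-2.0000-1.7321i) = 10.0000+10.3920i
Z[5] = 4·(0.5000+2.5981i) + 4·(5.1962i) = 2.0000+31.1772i

DFT(4x + 4y) = 4·X + 4·Y = [4, 2.0000-31.1772i, 10.0000-10.3920i, -4, 10.0000+10.3920i, 2.0000+31.1772i]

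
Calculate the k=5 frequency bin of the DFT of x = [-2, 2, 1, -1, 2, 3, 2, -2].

X[5] = Σ(n=0 to 7) x[n] · ω_8^(5n) where ω_8 = e^(-2πi/8)
= (-2)·ω_8^0 + (2)·ω_8^5 + (1)·ω_8^10 + (-1)·ω_8^15 + (2)·ω_8^20 + (3)·ω_8^25 + (2)·ω_8^30 + (-2)·ω_8^35

X[5] = -2.5858+1.0000i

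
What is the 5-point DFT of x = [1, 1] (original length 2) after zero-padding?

Original 2-point DFT: [2, 0]
Zero-padded 5-point DFT provides frequency interpolation.

DFT_5([x, 0, ...]) = [2, 1.3090-0.9511i, 0.1910-0.5878i, 0.1910+0.5878i, 1.3090+0.9511i]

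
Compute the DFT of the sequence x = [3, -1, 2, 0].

X[k] = Σ(n=0 to 3) x[n] · ω_4^(nk)
where ω_4 = e^(-2πi/4)

Computing each X[k]:
X[0] = 4
X[1] = 1+1i
X[2] = 6
X[3] = 1-1i

X = [4, 1+1i, 6, 1-1i]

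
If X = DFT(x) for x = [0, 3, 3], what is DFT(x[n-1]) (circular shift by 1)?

Time shift by 1: X_shifted[k] = ω_3^(1k) · X[k]
Shifted x = [3, 0, 3]

DFT(x[n-1]) = [6, 1.5000+2.5981i, 1.5000-2.5981i]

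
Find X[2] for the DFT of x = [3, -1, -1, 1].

X[2] = Σ(n=0 to 3) x[n] · ω_4^(2n) where ω_4 = e^(-2πi/4)
= (3)·ω_4^0 + (-1)·ω_4^2 + (-1)·ω_4^4 + (1)·ω_4^6

X[2] = 2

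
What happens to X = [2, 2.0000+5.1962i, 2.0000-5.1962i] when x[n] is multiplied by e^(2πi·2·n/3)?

Modulation property: DFT(ω_3^(-2n)·x[n]) = X[(k-2) mod 3], so circularly shift X by 2 positions.

X[k-2] = [2.0000+5.1962i, 2.0000-5.1962i, 2]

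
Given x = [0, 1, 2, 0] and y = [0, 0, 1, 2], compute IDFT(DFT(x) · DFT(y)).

(x ⊛ y)[n] = Σ(m=0 to 3) x[m] · y[(n-m) mod 4]

Computing each output sample:
(x ⊛ y)[0] = 4
(x ⊛ y)[1] = 4
(x ⊛ y)[2] = 0
(x ⊛ y)[3] = 1

x ⊛ y = [4, 4, 0, 1]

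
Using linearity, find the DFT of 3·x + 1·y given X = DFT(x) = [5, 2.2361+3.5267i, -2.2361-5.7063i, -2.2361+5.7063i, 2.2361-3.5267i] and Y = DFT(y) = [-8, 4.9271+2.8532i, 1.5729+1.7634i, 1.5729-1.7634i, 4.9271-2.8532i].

By linearity: DFT(3x + 1y) = 3·DFT(x) + 1·DFT(y)
= 3·[5, 2.2361+3.5267i, -2.2361-5.7063i, -2.2361+5.7063i, 2.2361-3.5267i] + 1·[-8, 4.9271+2.8532i, 1.5729+1.7634i, 1.5729-1.7634i, 4.9271-2.8532i]

Computing element-wise:
Z[0] = 3·(5) + 1·(-8) = 7
Z[1] = 3·(2.2361+3.5267i) + 1·(4.9271+2.8532i) = 11.6354+13.4333i
Z[2] = 3·(-2.2361-5.7063i) + 1·(1.5729+1.7634i) = -5.1354-15.3555i
Z[3] = 3·(-2.2361+5.7063i) + 1·(1.5729-1.7634i) = -5.1354+15.3555i
Z[4] = 3·(2.2361-3.5267i) + 1·(4.9271-2.8532i) = 11.6354-13.4333i

DFT(3x + 1y) = 3·X + 1·Y = [7, 11.6354+13.4333i, -5.1354-15.3555i, -5.1354+15.3555i, 11.6354-13.4333i]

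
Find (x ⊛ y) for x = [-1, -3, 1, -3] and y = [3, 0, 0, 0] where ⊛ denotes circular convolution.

(x ⊛ y)[n] = Σ(m=0 to 3) x[m] · y[(n-m) mod 4]

Computing each output sample:
(x ⊛ y)[0] = -3
(x ⊛ y)[1] = -9
(x ⊛ y)[2] = 3
(x ⊛ y)[3] = -9

x ⊛ y = [-3, -9, 3, -9]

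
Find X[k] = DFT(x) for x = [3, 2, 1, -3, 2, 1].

X[k] = Σ(n=0 to 5) x[n] · ω_6^(nk)
where ω_6 = e^(-2πi/6)

Computing each X[k]:
X[0] = 6
X[1] = 6
X[2] = -3.0000-1.7321i
X[3] = 6
X[4] = -3.0000+1.7321i
X[5] = 6

X = [6, 6, -3.0000-1.7321i, 6, -3.0000+1.7321i, 6]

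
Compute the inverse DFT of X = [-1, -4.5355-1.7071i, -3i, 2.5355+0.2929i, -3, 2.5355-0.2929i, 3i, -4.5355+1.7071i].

x[n] = (1/8) Σ(k=0 to 7) X[k] · e^(2πikn/8)

Computing each x[n]:
x[0] = -1
x[1] = 0
x[2] = 0
x[3] = 1
x[4] = 0
x[5] = 2
x[6] = -1
x[7] = -2

x = [-1, 0, 0, 1, 0, 2, -1, -2]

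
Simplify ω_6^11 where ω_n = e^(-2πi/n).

Since ω_6^6 = 1, powers reduce modulo 6.
11 mod 6 = 5
So ω_6^11 = ω_6^5 = e^(-2πi·5/6)

ω_6^11 = ω_6^5 = 0.5000+0.8660i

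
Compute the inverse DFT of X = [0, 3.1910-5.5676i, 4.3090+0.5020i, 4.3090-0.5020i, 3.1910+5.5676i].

x[n] = (1/5) Σ(k=0 to 4) X[k] · e^(2πikn/5)

Computing each x[n]:
x[0] = 3
x[1] = 1
x[2] = 1
x[3] = -2
x[4] = -3

x = [3, 1, 1, -2, -3]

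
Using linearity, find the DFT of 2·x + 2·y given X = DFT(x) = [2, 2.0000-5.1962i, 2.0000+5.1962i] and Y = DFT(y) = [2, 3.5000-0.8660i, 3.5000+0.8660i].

By linearity: DFT(2x + 2y) = 2·DFT(x) + 2·DFT(y)
= 2·[2, 2.0000-5.1962i, 2.0000+5.1962i] + 2·[2, 3.5000-0.8660i, 3.5000+0.8660i]

Computing element-wise:
Z[0] = 2·(2) + 2·(2) = 8
Z[1] = 2·(2.0000-5.1962i) + 2·(3.5000-0.8660i) = 11.0000-12.1244i
Z[2] = 2·(2.0000+5.1962i) + 2·(3.5000+0.8660i) = 11.0000+12.1244i

DFT(2x + 2y) = 2·X + 2·Y = [8, 11.0000-12.1244i, 11.0000+12.1244i]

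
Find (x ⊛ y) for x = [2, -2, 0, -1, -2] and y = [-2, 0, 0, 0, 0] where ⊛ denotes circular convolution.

(x ⊛ y)[n] = Σ(m=0 to 4) x[m] · y[(n-m) mod 5]

Computing each output sample:
(x ⊛ y)[0] = -4
(x ⊛ y)[1] = 4
(x ⊛ y)[2] = 0
(x ⊛ y)[3] = 2
(x ⊛ y)[4] = 4

x ⊛ y = [-4, 4, 0, 2, 4]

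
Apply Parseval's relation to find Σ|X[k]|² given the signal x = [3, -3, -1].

Parseval: Σ|x[n]|² = (1/N)Σ|X[k]|², so Σ|X[k]|² = N·Σ|x[n]|² = 3·19.0000

Σ|X[k]|² = N·Σ|x[n]|² = 3·19.0000 = 57.0000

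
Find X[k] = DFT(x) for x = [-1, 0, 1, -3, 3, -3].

X[k] = Σ(n=0 to 5) x[n] · ω_6^(nk)
where ω_6 = e^(-2πi/6)

Computing each X[k]:
X[0] = -3
X[1] = -1.5000-0.8660i
X[2] = -4.5000-4.3301i
X[3] = 9
X[4] = -4.5000+4.3301i
X[5] = -1.5000+0.8660i

X = [-3, -1.5000-0.8660i, -4.5000-4.3301i, 9, -4.5000+4.3301i, -1.5000+0.8660i]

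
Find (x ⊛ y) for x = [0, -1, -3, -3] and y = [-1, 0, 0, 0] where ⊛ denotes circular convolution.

(x ⊛ y)[n] = Σ(m=0 to 3) x[m] · y[(n-m) mod 4]

Computing each output sample:
(x ⊛ y)[0] = 0
(x ⊛ y)[1] = 1
(x ⊛ y)[2] = 3
(x ⊛ y)[3] = 3

x ⊛ y = [0, 1, 3, 3]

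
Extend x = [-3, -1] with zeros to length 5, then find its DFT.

Original 2-point DFT: [-4, -2]
Zero-padded 5-point DFT provides frequency interpolation.

DFT_5([x, 0, ...]) = [-4, -3.3090+0.9511i, -2.1910+0.5878i, -2.1910-0.5878i, -3.3090-0.9511i]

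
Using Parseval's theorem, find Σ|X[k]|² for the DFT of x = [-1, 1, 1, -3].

Parseval: Σ|x[n]|² = (1/N)Σ|X[k]|², so Σ|X[k]|² = N·Σ|x[n]|² = 4·12.0000

Σ|X[k]|² = N·Σ|x[n]|² = 4·12.0000 = 48.0000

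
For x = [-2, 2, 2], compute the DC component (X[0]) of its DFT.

X[0] = Σ(n=0 to 2) x[n] · ω_3^0 = Σ x[n]
= (-2) + (2) + (2)

X[0] = 2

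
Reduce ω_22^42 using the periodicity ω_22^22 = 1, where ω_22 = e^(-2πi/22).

Since ω_22^22 = 1, powers reduce modulo 22.
42 mod 22 = 20
So ω_22^42 = ω_22^20 = e^(-2πi·20/22)

ω_22^42 = ω_22^20 = 0.8413+0.5406i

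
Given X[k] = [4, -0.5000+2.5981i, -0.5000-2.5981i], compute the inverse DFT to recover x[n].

x[n] = (1/3) Σ(k=0 to 2) X[k] · e^(2πikn/3)

Computing each x[n]:
x[0] = 1
x[1] = 0
x[2] = 3

x = [1, 0, 3]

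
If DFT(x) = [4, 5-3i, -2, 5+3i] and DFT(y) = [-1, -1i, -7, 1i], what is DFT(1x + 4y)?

By linearity: DFT(1x + 4y) = 1·DFT(x) + 4·DFT(y)
= 1·[4, 5-3i, -2, 5+3i] + 4·[-1, -1i, -7, 1i]

Computing element-wise:
Z[0] = 1·(4) + 4·(-1) = 0
Z[1] = 1·(5-3i) + 4·(-1i) = 5-7i
Z[2] = 1·(-2) + 4·(-7) = -30
Z[3] = 1·(5+3i) + 4·(1i) = 5+7i

DFT(1x + 4y) = 1·X + 4·Y = [0, 5-7i, -30, 5+7i]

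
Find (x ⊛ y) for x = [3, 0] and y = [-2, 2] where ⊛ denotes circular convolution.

(x ⊛ y)[n] = Σ(m=0 to 1) x[m] · y[(n-m) mod 2]

Computing each output sample:
(x ⊛ y)[0] = -6
(x ⊛ y)[1] = 6

x ⊛ y = [-6, 6]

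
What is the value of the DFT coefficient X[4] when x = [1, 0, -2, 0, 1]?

X[4] = Σ(n=0 to 4) x[n] · ω_5^(4n) where ω_5 = e^(-2πi/5)
= (1)·ω_5^0 + (0)·ω_5^4 + (-2)·ω_5^8 + (0)·ω_5^12 + (1)·ω_5^16

X[4] = 2.9271-2.1266i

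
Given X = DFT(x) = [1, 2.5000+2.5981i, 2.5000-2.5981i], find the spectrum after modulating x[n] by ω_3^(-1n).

Modulation property: DFT(ω_3^(-1n)·x[n]) = X[(k-1) mod 3], so circularly shift X by 1 positions.

X[k-1] = [2.5000-2.5981i, 1, 2.5000+2.5981i]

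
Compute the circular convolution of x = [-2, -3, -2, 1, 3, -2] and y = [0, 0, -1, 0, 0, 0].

(x ⊛ y)[n] = Σ(m=0 to 5) x[m] · y[(n-m) mod 6]

Computing each output sample:
(x ⊛ y)[0] = -3
(x ⊛ y)[1] = 2
(x ⊛ y)[2] = 2
(x ⊛ y)[3] = 3
(x ⊛ y)[4] = 2
(x ⊛ y)[5] = -1

x ⊛ y = [-3, 2, 2, 3, 2, -1]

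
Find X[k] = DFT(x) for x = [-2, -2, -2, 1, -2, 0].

X[k] = Σ(n=0 to 5) x[n] · ω_6^(nk)
where ω_6 = e^(-2πi/6)

Computing each X[k]:
X[0] = -7
X[1] = -2.0000+1.7321i
X[2] = 2.0000+1.7321i
X[3] = -5
X[4] = 2.0000-1.7321i
X[5] = -2.0000-1.7321i

X = [-7, -2.0000+1.7321i, 2.0000+1.7321i, -5, 2.0000-1.7321i, -2.0000-1.7321i]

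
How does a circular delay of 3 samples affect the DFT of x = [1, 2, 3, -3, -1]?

Time shift by 3: X_shifted[k] = ω_5^(3k) · X[k]
Shifted x = [3, -3, -1, 1, 2]

DFT(x[n-3]) = [2, 2.6910+5.9309i, 3.8090+1.0368i, 3.8090-1.0368i, 2.6910-5.9309i]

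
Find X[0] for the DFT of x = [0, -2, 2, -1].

X[0] = Σ(n=0 to 3) x[n] · ω_4^0 = Σ x[n]
= (0) + (-2) + (2) + (-1)

X[0] = -1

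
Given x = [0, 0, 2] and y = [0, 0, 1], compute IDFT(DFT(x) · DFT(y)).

(x ⊛ y)[n] = Σ(m=0 to 2) x[m] · y[(n-m) mod 3]

Computing each output sample:
(x ⊛ y)[0] = 0
(x ⊛ y)[1] = 2
(x ⊛ y)[2] = 0

x ⊛ y = [0, 2, 0]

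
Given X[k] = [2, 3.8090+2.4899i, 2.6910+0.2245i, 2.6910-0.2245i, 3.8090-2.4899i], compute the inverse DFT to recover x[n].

x[n] = (1/5) Σ(k=0 to 4) X[k] · e^(2πikn/5)

Computing each x[n]:
x[0] = 3
x[1] = -1
x[2] = -1
x[3] = 0
x[4] = 1

x = [3, -1, -1, 0, 1]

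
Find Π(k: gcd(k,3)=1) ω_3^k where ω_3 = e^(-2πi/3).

The primitive 3rd roots of unity are ω_3^k for k coprime to 3: k ∈ {1, 2}
Their product equals the constant term of the cyclotomic polynomial Φ_3(x) up to sign.
For n ≥ 3, the product of all primitive nth roots of unity is 1. (For n=1 it is 1; for n=2 it is -1.)

1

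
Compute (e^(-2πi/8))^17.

Since ω_8^8 = 1, powers reduce modulo 8.
17 mod 8 = 1
So ω_8^17 = ω_8^1 = e^(-2πi·1/8)

ω_8^17 = ω_8^1 = 0.7071-0.7071i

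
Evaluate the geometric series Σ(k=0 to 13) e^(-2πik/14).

Sum of all nth roots of unity equals 0 for n > 1 (geometric series with r ≠ 1).

0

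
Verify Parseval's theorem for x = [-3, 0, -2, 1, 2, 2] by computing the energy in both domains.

Time domain:
Σ|x[n]|² = |-3|² + |0|² + |-2|² + |1|² + |2|² + |2|² = 22.0000

Frequency domain:
(1/6)Σ|X[k]|² = (1/6)(|0|² + |-3.0000+5.1962i|² + |-3.0000-1.7321i|² + |-6|² + |-3.0000+1.7321i|² + |-3.0000-5.1962i|²) = (1/6)·132.0000 = 22.0000

Both sides agree, confirming Parseval's theorem.

Σ|x[n]|² = (1/N)Σ|X[k]|² = 22.0000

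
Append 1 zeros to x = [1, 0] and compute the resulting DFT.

Original 2-point DFT: [1, 1]
Zero-padded 3-point DFT provides frequency interpolation.

DFT_3([x, 0, ...]) = [1, 1, 1]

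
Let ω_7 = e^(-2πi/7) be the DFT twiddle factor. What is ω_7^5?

ω_7^5 = e^(-2πi·5/7)
= cos(-2π·5/7) + i·sin(-2π·5/7)
= cos(-10π/7) + i·sin(-10π/7)

ω_7^5 = cos(-10π/7) + i·sin(-10π/7) = -0.2225+0.9749i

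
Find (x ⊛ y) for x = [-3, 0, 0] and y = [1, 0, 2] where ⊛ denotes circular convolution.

(x ⊛ y)[n] = Σ(m=0 to 2) x[m] · y[(n-m) mod 3]

Computing each output sample:
(x ⊛ y)[0] = -3
(x ⊛ y)[1] = 0
(x ⊛ y)[2] = -6

x ⊛ y = [-3, 0, -6]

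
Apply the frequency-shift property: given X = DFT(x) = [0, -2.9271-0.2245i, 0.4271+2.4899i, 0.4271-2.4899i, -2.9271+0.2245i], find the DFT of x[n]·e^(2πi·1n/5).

Modulation property: DFT(ω_5^(-1n)·x[n]) = X[(k-1) mod 5], so circularly shift X by 1 positions.

X[k-1] = [-2.9271+0.2245i, 0, -2.9271-0.2245i, 0.4271+2.4899i, 0.4271-2.4899i]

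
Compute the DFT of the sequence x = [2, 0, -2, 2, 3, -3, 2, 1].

X[k] = Σ(n=0 to 7) x[n] · ω_8^(nk)
where ω_8 = e^(-2πi/8)

Computing each X[k]:
X[0] = 5
X[1] = 0.4142+1.1716i
X[2] = 5+6i
X[3] = -2.4142-6.8284i
X[4] = 5
X[5] = -2.4142+6.8284i
X[6] = 5-6i
X[7] = 0.4142-1.1716i

X = [5, 0.4142+1.1716i, 5+6i, -2.4142-6.8284i, 5, -2.4142+6.8284i, 5-6i, 0.4142-1.1716i]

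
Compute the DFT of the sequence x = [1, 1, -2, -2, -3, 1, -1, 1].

X[k] = Σ(n=0 to 7) x[n] · ω_8^(nk)
where ω_8 = e^(-2πi/8)

Computing each X[k]:
X[0] = -4
X[1] = 6.1213+3.1213i
X[2] = 1-3i
X[3] = 1.8787+1.1213i
X[4] = -6
X[5] = 1.8787-1.1213i
X[6] = 1+3i
X[7] = 6.1213-3.1213i

X = [-4, 6.1213+3.1213i, 1-3i, 1.8787+1.1213i, -6, 1.8787-1.1213i, 1+3i, 6.1213-3.1213i]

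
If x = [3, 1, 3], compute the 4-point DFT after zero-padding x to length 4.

Original 3-point DFT: [7, 1.0000+1.7321i, 1.0000-1.7321i]
Zero-padded 4-point DFT provides frequency interpolation.

DFT_4([x, 0, ...]) = [7, -1i, 5, 1i]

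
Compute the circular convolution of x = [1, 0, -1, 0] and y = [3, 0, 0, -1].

(x ⊛ y)[n] = Σ(m=0 to 3) x[m] · y[(n-m) mod 4]

Computing each output sample:
(x ⊛ y)[0] = 3
(x ⊛ y)[1] = 1
(x ⊛ y)[2] = -3
(x ⊛ y)[3] = -1

x ⊛ y = [3, 1, -3, -1]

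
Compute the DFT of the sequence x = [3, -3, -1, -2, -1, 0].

X[k] = Σ(n=0 to 5) x[n] · ω_6^(nk)
where ω_6 = e^(-2πi/6)

Computing each X[k]:
X[0] = -4
X[1] = 4.5000+2.5981i
X[2] = 3.5000+2.5981i
X[3] = 6
X[4] = 3.5000-2.5981i
X[5] = 4.5000-2.5981i

X = [-4, 4.5000+2.5981i, 3.5000+2.5981i, 6, 3.5000-2.5981i, 4.5000-2.5981i]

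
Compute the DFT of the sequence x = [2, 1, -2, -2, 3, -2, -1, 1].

X[k] = Σ(n=0 to 7) x[n] · ω_8^(nk)
where ω_8 = e^(-2πi/8)

Computing each X[k]:
X[0] = 0
X[1] = 3.2426+1.0000i
X[2] = 8
X[3] = -5.2426-1.0000i
X[4] = 4
X[5] = -5.2426+1.0000i
X[6] = 8
X[7] = 3.2426-1.0000i

X = [0, 3.2426+1.0000i, 8, -5.2426-1.0000i, 4, -5.2426+1.0000i, 8, 3.2426-1.0000i]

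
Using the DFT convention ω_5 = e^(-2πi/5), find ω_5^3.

ω_5^3 = e^(-2πi·3/5)
= cos(-2π·3/5) + i·sin(-2π·3/5)
= cos(-6π/5) + i·sin(-6π/5)

ω_5^3 = cos(-6π/5) + i·sin(-6π/5) = -0.8090+0.5878i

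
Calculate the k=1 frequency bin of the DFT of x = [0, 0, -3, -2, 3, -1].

X[1] = Σ(n=0 to 5) x[n] · ω_6^(1n) where ω_6 = e^(-2πi/6)
= (0)·ω_6^0 + (0)·ω_6^1 + (-3)·ω_6^2 + (-2)·ω_6^3 + (3)·ω_6^4 + (-1)·ω_6^5

X[1] = 1.5000+4.3301i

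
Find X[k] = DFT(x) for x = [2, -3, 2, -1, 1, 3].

X[k] = Σ(n=0 to 5) x[n] · ω_6^(nk)
where ω_6 = e^(-2πi/6)

Computing each X[k]:
X[0] = 4
X[1] = 1.5000+4.3301i
X[2] = -0.5000+6.0622i
X[3] = 6
X[4] = -0.5000-6.0622i
X[5] = 1.5000-4.3301i

X = [4, 1.5000+4.3301i, -0.5000+6.0622i, 6, -0.5000-6.0622i, 1.5000-4.3301i]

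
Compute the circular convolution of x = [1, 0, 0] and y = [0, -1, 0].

(x ⊛ y)[n] = Σ(m=0 to 2) x[m] · y[(n-m) mod 3]

Computing each output sample:
(x ⊛ y)[0] = 0
(x ⊛ y)[1] = -1
(x ⊛ y)[2] = 0

x ⊛ y = [0, -1, 0]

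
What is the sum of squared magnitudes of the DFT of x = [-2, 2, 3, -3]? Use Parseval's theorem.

Parseval: Σ|x[n]|² = (1/N)Σ|X[k]|², so Σ|X[k]|² = N·Σ|x[n]|² = 4·26.0000

Σ|X[k]|² = N·Σ|x[n]|² = 4·26.0000 = 104.0000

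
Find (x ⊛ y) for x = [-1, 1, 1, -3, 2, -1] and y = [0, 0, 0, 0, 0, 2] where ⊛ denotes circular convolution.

(x ⊛ y)[n] = Σ(m=0 to 5) x[m] · y[(n-m) mod 6]

Computing each output sample:
(x ⊛ y)[0] = 2
(x ⊛ y)[1] = 2
(x ⊛ y)[2] = -6
(x ⊛ y)[3] = 4
(x ⊛ y)[4] = -2
(x ⊛ y)[5] = -2

x ⊛ y = [2, 2, -6, 4, -2, -2]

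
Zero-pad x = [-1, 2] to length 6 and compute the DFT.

Original 2-point DFT: [1, -3]
Zero-padded 6-point DFT provides frequency interpolation.

DFT_6([x, 0, ...]) = [1, -1.7321i, -2.0000-1.7321i, -3, -2.0000+1.7321i, 1.7321i]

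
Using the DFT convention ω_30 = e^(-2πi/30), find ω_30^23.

ω_30^23 = e^(-2πi·23/30)
= cos(-2π·23/30) + i·sin(-2π·23/30)
= cos(-46π/30) + i·sin(-46π/30)

ω_30^23 = cos(-46π/30) + i·sin(-46π/30) = 0.1045+0.9945i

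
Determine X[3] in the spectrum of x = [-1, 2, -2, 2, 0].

X[3] = Σ(n=0 to 4) x[n] · ω_5^(3n) where ω_5 = e^(-2πi/5)
= (-1)·ω_5^0 + (2)·ω_5^3 + (-2)·ω_5^6 + (2)·ω_5^9 + (0)·ω_5^12

X[3] = -2.6180+4.9798i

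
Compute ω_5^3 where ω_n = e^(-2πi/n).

ω_5^3 = e^(-2πi·3/5)
= cos(-2π·3/5) + i·sin(-2π·3/5)
= cos(-6π/5) + i·sin(-6π/5)

ω_5^3 = cos(-6π/5) + i·sin(-6π/5) = -0.8090+0.5878i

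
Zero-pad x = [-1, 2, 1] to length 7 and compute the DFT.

Original 3-point DFT: [2, -2.5000-0.8660i, -2.5000+0.8660i]
Zero-padded 7-point DFT provides frequency interpolation.

DFT_7([x, 0, ...]) = [2, 0.0245-2.5386i, -2.3460-1.5160i, -2.1784-0.0859i, -2.1784+0.0859i, -2.3460+1.5160i, 0.0245+2.5386i]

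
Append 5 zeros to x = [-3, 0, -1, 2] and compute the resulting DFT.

Original 4-point DFT: [-2, -2+2i, -6, -2-2i]
Zero-padded 9-point DFT provides frequency interpolation.

DFT_9([x, 0, ...]) = [-2, -4.1736-0.7472i, -3.0603+2.0741i, -0.5000-0.8660i, -4.7660-2.3748i, -4.7660+2.3748i, -0.5000+0.8660i, -3.0603-2.0741i, -4.1736+0.7472i]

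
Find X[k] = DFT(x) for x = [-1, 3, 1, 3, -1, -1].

X[k] = Σ(n=0 to 5) x[n] · ω_6^(nk)
where ω_6 = e^(-2πi/6)

Computing each X[k]:
X[0] = 4
X[1] = -3.0000-5.1962i
X[2] = 1.0000-1.7321i
X[3] = -6
X[4] = 1.0000+1.7321i
X[5] = -3.0000+5.1962i

X = [4, -3.0000-5.1962i, 1.0000-1.7321i, -6, 1.0000+1.7321i, -3.0000+5.1962i]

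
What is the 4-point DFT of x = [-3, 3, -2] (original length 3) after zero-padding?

Original 3-point DFT: [-2, -3.5000-4.3301i, -3.5000+4.3301i]
Zero-padded 4-point DFT provides frequency interpolation.

DFT_4([x, 0, ...]) = [-2, -1-3i, -8, -1+3i]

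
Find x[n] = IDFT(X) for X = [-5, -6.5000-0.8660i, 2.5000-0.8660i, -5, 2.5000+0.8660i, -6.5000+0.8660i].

x[n] = (1/6) Σ(k=0 to 5) X[k] · e^(2πikn/6)

Computing each x[n]:
x[0] = -3
x[1] = -1
x[2] = -1
x[3] = 3
x[4] = -1
x[5] = -2

x = [-3, -1, -1, 3, -1, -2]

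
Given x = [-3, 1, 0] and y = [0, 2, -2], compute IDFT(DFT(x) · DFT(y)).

(x ⊛ y)[n] = Σ(m=0 to 2) x[m] · y[(n-m) mod 3]

Computing each output sample:
(x ⊛ y)[0] = -2
(x ⊛ y)[1] = -6
(x ⊛ y)[2] = 8

x ⊛ y = [-2, -6, 8]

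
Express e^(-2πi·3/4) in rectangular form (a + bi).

ω_4^3 = e^(-2πi·3/4)
= cos(-2π·3/4) + i·sin(-2π·3/4)
= cos(-6π/4) + i·sin(-6π/4)

ω_4^3 = cos(-6π/4) + i·sin(-6π/4) = 1i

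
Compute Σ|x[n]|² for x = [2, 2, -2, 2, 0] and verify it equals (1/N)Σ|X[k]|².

Time domain:
Σ|x[n]|² = |2|² + |2|² + |-2|² + |2|² + |0|² = 16.0000

Frequency domain:
(1/5)Σ|X[k]|² = (1/5)(|4|² + |2.6180+0.4490i|² + |0.3820-4.9798i|² + |0.3820+4.9798i|² + |2.6180-0.4490i|²) = (1/5)·80.0000 = 16.0000

Both sides agree, confirming Parseval's theorem.

Σ|x[n]|² = (1/N)Σ|X[k]|² = 16.0000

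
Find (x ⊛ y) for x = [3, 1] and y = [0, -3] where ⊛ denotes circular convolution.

(x ⊛ y)[n] = Σ(m=0 to 1) x[m] · y[(n-m) mod 2]

Computing each output sample:
(x ⊛ y)[0] = -3
(x ⊛ y)[1] = -9

x ⊛ y = [-3, -9]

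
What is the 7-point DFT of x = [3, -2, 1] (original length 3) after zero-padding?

Original 3-point DFT: [2, 3.5000+2.5981i, 3.5000-2.5981i]
Zero-padded 7-point DFT provides frequency interpolation.

DFT_7([x, 0, ...]) = [2, 1.5305+0.5887i, 2.5441+2.3837i, 5.4254+1.6496i, 5.4254-1.6496i, 2.5441-2.3837i, 1.5305-0.5887i]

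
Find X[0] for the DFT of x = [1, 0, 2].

X[0] = Σ(n=0 to 2) x[n] · ω_3^0 = Σ x[n]
= (1) + (0) + (2)

X[0] = 3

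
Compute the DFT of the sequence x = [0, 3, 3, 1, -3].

X[k] = Σ(n=0 to 4) x[n] · ω_5^(nk)
where ω_5 = e^(-2πi/5)

Computing each X[k]:
X[0] = 4
X[1] = -3.2361-6.8819i
X[2] = 1.2361-1.6246i
X[3] = 1.2361+1.6246i
X[4] = -3.2361+6.8819i

X = [4, -3.2361-6.8819i, 1.2361-1.6246i, 1.2361+1.6246i, -3.2361+6.8819i]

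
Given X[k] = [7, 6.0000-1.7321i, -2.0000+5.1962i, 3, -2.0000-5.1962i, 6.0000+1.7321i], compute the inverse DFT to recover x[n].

x[n] = (1/6) Σ(k=0 to 5) X[k] · e^(2πikn/6)

Computing each x[n]:
x[0] = 3
x[1] = 1
x[2] = 3
x[3] = -2
x[4] = -1
x[5] = 3

x = [3, 1, 3, -2, -1, 3]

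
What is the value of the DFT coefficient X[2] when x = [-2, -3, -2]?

X[2] = Σ(n=0 to 2) x[n] · ω_3^(2n) where ω_3 = e^(-2πi/3)
= (-2)·ω_3^0 + (-3)·ω_3^2 + (-2)·ω_3^4

X[2] = 0.5000-0.8660i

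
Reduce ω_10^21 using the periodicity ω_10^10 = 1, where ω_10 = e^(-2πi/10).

Since ω_10^10 = 1, powers reduce modulo 10.
21 mod 10 = 1
So ω_10^21 = ω_10^1 = e^(-2πi·1/10)

ω_10^21 = ω_10^1 = 0.8090-0.5878i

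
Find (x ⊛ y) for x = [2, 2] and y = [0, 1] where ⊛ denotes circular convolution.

(x ⊛ y)[n] = Σ(m=0 to 1) x[m] · y[(n-m) mod 2]

Computing each output sample:
(x ⊛ y)[0] = 2
(x ⊛ y)[1] = 2

x ⊛ y = [2, 2]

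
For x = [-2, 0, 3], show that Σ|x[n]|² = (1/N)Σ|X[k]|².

Time domain:
Σ|x[n]|² = |-2|² + |0|² + |3|² = 13.0000

Frequency domain:
(1/3)Σ|X[k]|² = (1/3)(|1|² + |-3.5000+2.5981i|² + |-3.5000-2.5981i|²) = (1/3)·39.0000 = 13.0000

Both sides agree, confirming Parseval's theorem.

Σ|x[n]|² = (1/N)Σ|X[k]|² = 13.0000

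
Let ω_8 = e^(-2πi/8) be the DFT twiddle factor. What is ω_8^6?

ω_8^6 = e^(-2πi·6/8)
= cos(-2π·6/8) + i·sin(-2π·6/8)
= cos(-12π/8) + i·sin(-12π/8)

ω_8^6 = cos(-12π/8) + i·sin(-12π/8) = 1i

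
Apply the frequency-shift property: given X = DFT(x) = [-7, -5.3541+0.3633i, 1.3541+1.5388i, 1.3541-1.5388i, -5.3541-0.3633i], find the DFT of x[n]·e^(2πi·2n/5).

Modulation property: DFT(ω_5^(-2n)·x[n]) = X[(k-2) mod 5], so circularly shift X by 2 positions.

X[k-2] = [1.3541-1.5388i, -5.3541-0.3633i, -7, -5.3541+0.3633i, 1.3541+1.5388i]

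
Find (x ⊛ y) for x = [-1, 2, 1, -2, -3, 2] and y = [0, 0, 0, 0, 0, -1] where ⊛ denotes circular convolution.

(x ⊛ y)[n] = Σ(m=0 to 5) x[m] · y[(n-m) mod 6]

Computing each output sample:
(x ⊛ y)[0] = -2
(x ⊛ y)[1] = -1
(x ⊛ y)[2] = 2
(x ⊛ y)[3] = 3
(x ⊛ y)[4] = -2
(x ⊛ y)[5] = 1

x ⊛ y = [-2, -1, 2, 3, -2, 1]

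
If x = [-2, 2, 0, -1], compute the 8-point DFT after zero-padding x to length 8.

Original 4-point DFT: [-1, -2-3i, -3, -2+3i]
Zero-padded 8-point DFT provides frequency interpolation.

DFT_8([x, 0, ...]) = [-1, 0.1213-0.7071i, -2-3i, -4.1213-0.7071i, -3, -4.1213+0.7071i, -2+3i, 0.1213+0.7071i]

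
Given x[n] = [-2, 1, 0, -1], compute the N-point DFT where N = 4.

X[k] = Σ(n=0 to 3) x[n] · ω_4^(nk)
where ω_4 = e^(-2πi/4)

Computing each X[k]:
X[0] = -2
X[1] = -2-2i
X[2] = -2
X[3] = -2+2i

X = [-2, -2-2i, -2, -2+2i]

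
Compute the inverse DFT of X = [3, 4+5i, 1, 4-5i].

x[n] = (1/4) Σ(k=0 to 3) X[k] · e^(2πikn/4)

Computing each x[n]:
x[0] = 3
x[1] = -2
x[2] = -1
x[3] = 3

x = [3, -2, -1, 3]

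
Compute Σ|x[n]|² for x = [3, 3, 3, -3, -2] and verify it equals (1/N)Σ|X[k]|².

Time domain:
Σ|x[n]|² = |3|² + |3|² + |3|² + |-3|² + |-2|² = 40.0000

Frequency domain:
(1/5)Σ|X[k]|² = (1/5)(|4|² + |3.3090-8.2820i|² + |2.1910+2.7674i|² + |2.1910-2.7674i|² + |3.3090+8.2820i|²) = (1/5)·200.0000 = 40.0000

Both sides agree, confirming Parseval's theorem.

Σ|x[n]|² = (1/N)Σ|X[k]|² = 40.0000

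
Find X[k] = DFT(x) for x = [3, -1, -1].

X[k] = Σ(n=0 to 2) x[n] · ω_3^(nk)
where ω_3 = e^(-2πi/3)

Computing each X[k]:
X[0] = 1
X[1] = 4
X[2] = 4

X = [1, 4, 4]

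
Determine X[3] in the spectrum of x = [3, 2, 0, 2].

X[3] = Σ(n=0 to 3) x[n] · ω_4^(3n) where ω_4 = e^(-2πi/4)
= (3)·ω_4^0 + (2)·ω_4^3 + (0)·ω_4^6 + (2)·ω_4^9

X[3] = 3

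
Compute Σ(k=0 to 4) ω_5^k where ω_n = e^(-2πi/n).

Sum of all nth roots of unity equals 0 for n > 1 (geometric series with r ≠ 1).

0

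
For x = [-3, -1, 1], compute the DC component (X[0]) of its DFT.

X[0] = Σ(n=0 to 2) x[n] · ω_3^0 = Σ x[n]
= (-3) + (-1) + (1)

X[0] = -3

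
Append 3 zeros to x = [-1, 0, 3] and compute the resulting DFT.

Original 3-point DFT: [2, -2.5000+2.5981i, -2.5000-2.5981i]
Zero-padded 6-point DFT provides frequency interpolation.

DFT_6([x, 0, ...]) = [2, -2.5000-2.5981i, -2.5000+2.5981i, 2, -2.5000-2.5981i, -2.5000+2.5981i]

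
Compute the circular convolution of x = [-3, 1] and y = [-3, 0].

(x ⊛ y)[n] = Σ(m=0 to 1) x[m] · y[(n-m) mod 2]

Computing each output sample:
(x ⊛ y)[0] = 9
(x ⊛ y)[1] = -3

x ⊛ y = [9, -3]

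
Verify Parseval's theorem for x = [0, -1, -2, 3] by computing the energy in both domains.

Time domain:
Σ|x[n]|² = |0|² + |-1|² + |-2|² + |3|² = 14.0000

Frequency domain:
(1/4)Σ|X[k]|² = (1/4)(|0|² + |2+4i|² + |-4|² + |2-4i|²) = (1/4)·56.0000 = 14.0000

Both sides agree, confirming Parseval's theorem.

Σ|x[n]|² = (1/N)Σ|X[k]|² = 14.0000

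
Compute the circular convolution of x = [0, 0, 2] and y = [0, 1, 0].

(x ⊛ y)[n] = Σ(m=0 to 2) x[m] · y[(n-m) mod 3]

Computing each output sample:
(x ⊛ y)[0] = 2
(x ⊛ y)[1] = 0
(x ⊛ y)[2] = 0

x ⊛ y = [2, 0, 0]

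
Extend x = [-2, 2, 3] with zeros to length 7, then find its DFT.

Original 3-point DFT: [3, -4.5000+0.8660i, -4.5000-0.8660i]
Zero-padded 7-point DFT provides frequency interpolation.

DFT_7([x, 0, ...]) = [3, -1.4206-4.4884i, -5.1479-0.6482i, -1.9315+1.4777i, -1.9315-1.4777i, -5.1479+0.6482i, -1.4206+4.4884i]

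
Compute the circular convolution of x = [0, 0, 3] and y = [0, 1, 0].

(x ⊛ y)[n] = Σ(m=0 to 2) x[m] · y[(n-m) mod 3]

Computing each output sample:
(x ⊛ y)[0] = 3
(x ⊛ y)[1] = 0
(x ⊛ y)[2] = 0

x ⊛ y = [3, 0, 0]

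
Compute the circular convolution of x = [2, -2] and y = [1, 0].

(x ⊛ y)[n] = Σ(m=0 to 1) x[m] · y[(n-m) mod 2]

Computing each output sample:
(x ⊛ y)[0] = 2
(x ⊛ y)[1] = -2

x ⊛ y = [2, -2]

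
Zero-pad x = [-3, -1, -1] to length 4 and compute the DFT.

Original 3-point DFT: [-5, -2, -2]
Zero-padded 4-point DFT provides frequency interpolation.

DFT_4([x, 0, ...]) = [-5, -2+1i, -3, -2-1i]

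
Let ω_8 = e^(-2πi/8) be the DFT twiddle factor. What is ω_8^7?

ω_8^7 = e^(-2πi·7/8)
= cos(-2π·7/8) + i·sin(-2π·7/8)
= cos(-14π/8) + i·sin(-14π/8)

ω_8^7 = cos(-14π/8) + i·sin(-14π/8) = 0.7071+0.7071i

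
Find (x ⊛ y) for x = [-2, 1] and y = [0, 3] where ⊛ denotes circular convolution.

(x ⊛ y)[n] = Σ(m=0 to 1) x[m] · y[(n-m) mod 2]

Computing each output sample:
(x ⊛ y)[0] = 3
(x ⊛ y)[1] = -6

x ⊛ y = [3, -6]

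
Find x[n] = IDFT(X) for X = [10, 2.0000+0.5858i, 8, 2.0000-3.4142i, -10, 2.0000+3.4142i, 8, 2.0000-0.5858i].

x[n] = (1/8) Σ(k=0 to 7) X[k] · e^(2πikn/8)

Computing each x[n]:
x[0] = 3
x[1] = 3
x[2] = -3
x[3] = 3
x[4] = 1
x[5] = 2
x[6] = -1
x[7] = 2

x = [3, 3, -3, 3, 1, 2, -1, 2]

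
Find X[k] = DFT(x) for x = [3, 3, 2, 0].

X[k] = Σ(n=0 to 3) x[n] · ω_4^(nk)
where ω_4 = e^(-2πi/4)

Computing each X[k]:
X[0] = 8
X[1] = 1-3i
X[2] = 2
X[3] = 1+3i

X = [8, 1-3i, 2, 1+3i]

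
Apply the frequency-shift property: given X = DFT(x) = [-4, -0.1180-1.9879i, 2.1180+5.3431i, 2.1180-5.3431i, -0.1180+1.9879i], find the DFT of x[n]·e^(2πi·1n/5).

Modulation property: DFT(ω_5^(-1n)·x[n]) = X[(k-1) mod 5], so circularly shift X by 1 positions.

X[k-1] = [-0.1180+1.9879i, -4, -0.1180-1.9879i, 2.1180+5.3431i, 2.1180-5.3431i]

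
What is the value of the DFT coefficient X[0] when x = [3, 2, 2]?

X[0] = Σ(n=0 to 2) x[n] · ω_3^0 = Σ x[n]
= (3) + (2) + (2)

X[0] = 7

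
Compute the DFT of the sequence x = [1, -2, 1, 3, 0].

X[k] = Σ(n=0 to 4) x[n] · ω_5^(nk)
where ω_5 = e^(-2πi/5)

Computing each X[k]:
X[0] = 3
X[1] = -2.8541+3.0777i
X[2] = 3.8541-0.7265i
X[3] = 3.8541+0.7265i
X[4] = -2.8541-3.0777i

X = [3, -2.8541+3.0777i, 3.8541-0.7265i, 3.8541+0.7265i, -2.8541-3.0777i]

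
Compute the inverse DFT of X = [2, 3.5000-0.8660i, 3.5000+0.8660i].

x[n] = (1/3) Σ(k=0 to 2) X[k] · e^(2πikn/3)

Computing each x[n]:
x[0] = 3
x[1] = 0
x[2] = -1

x = [3, 0, -1]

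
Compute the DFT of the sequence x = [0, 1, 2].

X[k] = Σ(n=0 to 2) x[n] · ω_3^(nk)
where ω_3 = e^(-2πi/3)

Computing each X[k]:
X[0] = 3
X[1] = -1.5000+0.8660i
X[2] = -1.5000-0.8660i

X = [3, -1.5000+0.8660i, -1.5000-0.8660i]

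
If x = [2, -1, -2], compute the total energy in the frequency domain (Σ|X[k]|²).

Parseval: Σ|x[n]|² = (1/N)Σ|X[k]|², so Σ|X[k]|² = N·Σ|x[n]|² = 3·9.0000

Σ|X[k]|² = N·Σ|x[n]|² = 3·9.0000 = 27.0000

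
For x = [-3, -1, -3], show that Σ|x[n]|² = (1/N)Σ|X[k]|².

Time domain:
Σ|x[n]|² = |-3|² + |-1|² + |-3|² = 19.0000

Frequency domain:
(1/3)Σ|X[k]|² = (1/3)(|-7|² + |-1.0000-1.7321i|² + |-1.0000+1.7321i|²) = (1/3)·57.0000 = 19.0000

Both sides agree, confirming Parseval's theorem.

Σ|x[n]|² = (1/N)Σ|X[k]|² = 19.0000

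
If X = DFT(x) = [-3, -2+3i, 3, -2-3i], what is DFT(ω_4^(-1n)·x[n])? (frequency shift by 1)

Modulation property: DFT(ω_4^(-1n)·x[n]) = X[(k-1) mod 4], so circularly shift X by 1 positions.

X[k-1] = [-2-3i, -3, -2+3i, 3]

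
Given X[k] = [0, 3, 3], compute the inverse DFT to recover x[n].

x[n] = (1/3) Σ(k=0 to 2) X[k] · e^(2πikn/3)

Computing each x[n]:
x[0] = 2
x[1] = -1
x[2] = -1

x = [2, -1, -1]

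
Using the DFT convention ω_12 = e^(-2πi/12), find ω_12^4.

ω_12^4 = e^(-2πi·4/12)
= cos(-2π·4/12) + i·sin(-2π·4/12)
= cos(-8π/12) + i·sin(-8π/12)

ω_12^4 = cos(-8π/12) + i·sin(-8π/12) = -0.5000-0.8660i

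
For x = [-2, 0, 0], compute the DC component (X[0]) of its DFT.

X[0] = Σ(n=0 to 2) x[n] · ω_3^0 = Σ x[n]
= (-2) + (0) + (0)

X[0] = -2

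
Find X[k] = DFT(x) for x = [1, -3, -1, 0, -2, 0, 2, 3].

X[k] = Σ(n=0 to 7) x[n] · ω_8^(nk)
where ω_8 = e^(-2πi/8)

Computing each X[k]:
X[0] = 0
X[1] = 3.0000+7.2426i
X[2] = -2+6i
X[3] = 3.0000+1.2426i
X[4] = 0
X[5] = 3.0000-1.2426i
X[6] = -2-6i
X[7] = 3.0000-7.2426i

X = [0, 3.0000+7.2426i, -2+6i, 3.0000+1.2426i, 0, 3.0000-1.2426i, -2-6i, 3.0000-7.2426i]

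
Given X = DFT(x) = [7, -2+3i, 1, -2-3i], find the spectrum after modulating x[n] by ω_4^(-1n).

Modulation property: DFT(ω_4^(-1n)·x[n]) = X[(k-1) mod 4], so circularly shift X by 1 positions.

X[k-1] = [-2-3i, 7, -2+3i, 1]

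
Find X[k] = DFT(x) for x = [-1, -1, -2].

X[k] = Σ(n=0 to 2) x[n] · ω_3^(nk)
where ω_3 = e^(-2πi/3)

Computing each X[k]:
X[0] = -4
X[1] = 0.5000-0.8660i
X[2] = 0.5000+0.8660i

X = [-4, 0.5000-0.8660i, 0.5000+0.8660i]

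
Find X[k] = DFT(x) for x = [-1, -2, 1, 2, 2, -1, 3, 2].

X[k] = Σ(n=0 to 7) x[n] · ω_8^(nk)
where ω_8 = e^(-2πi/8)

Computing each X[k]:
X[0] = 6
X[1] = -3.7071+2.7071i
X[2] = -3+7i
X[3] = -2.2929-1.2929i
X[4] = 4
X[5] = -2.2929+1.2929i
X[6] = -3-7i
X[7] = -3.7071-2.7071i

X = [6, -3.7071+2.7071i, -3+7i, -2.2929-1.2929i, 4, -2.2929+1.2929i, -3-7i, -3.7071-2.7071i]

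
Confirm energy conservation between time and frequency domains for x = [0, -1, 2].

Time domain:
Σ|x[n]|² = |0|² + |-1|² + |2|² = 5.0000

Frequency domain:
(1/3)Σ|X[k]|² = (1/3)(|1|² + |-0.5000+2.5981i|² + |-0.5000-2.5981i|²) = (1/3)·15.0000 = 5.0000

Both sides agree, confirming Parseval's theorem.

Σ|x[n]|² = (1/N)Σ|X[k]|² = 5.0000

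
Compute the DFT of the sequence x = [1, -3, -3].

X[k] = Σ(n=0 to 2) x[n] · ω_3^(nk)
where ω_3 = e^(-2πi/3)

Computing each X[k]:
X[0] = -5
X[1] = 4
X[2] = 4

X = [-5, 4, 4]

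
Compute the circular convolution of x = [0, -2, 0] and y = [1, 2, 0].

(x ⊛ y)[n] = Σ(m=0 to 2) x[m] · y[(n-m) mod 3]

Computing each output sample:
(x ⊛ y)[0] = 0
(x ⊛ y)[1] = -2
(x ⊛ y)[2] = -4

x ⊛ y = [0, -2, -4]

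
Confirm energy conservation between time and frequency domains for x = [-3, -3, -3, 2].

Time domain:
Σ|x[n]|² = |-3|² + |-3|² + |-3|² + |2|² = 31.0000

Frequency domain:
(1/4)Σ|X[k]|² = (1/4)(|-7|² + |5i|² + |-5|² + |-5i|²) = (1/4)·124.0000 = 31.0000

Both sides agree, confirming Parseval's theorem.

Σ|x[n]|² = (1/N)Σ|X[k]|² = 31.0000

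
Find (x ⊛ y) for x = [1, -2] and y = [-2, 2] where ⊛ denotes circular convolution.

(x ⊛ y)[n] = Σ(m=0 to 1) x[m] · y[(n-m) mod 2]

Computing each output sample:
(x ⊛ y)[0] = -6
(x ⊛ y)[1] = 6

x ⊛ y = [-6, 6]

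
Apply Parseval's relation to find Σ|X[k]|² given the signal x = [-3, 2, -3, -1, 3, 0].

Parseval: Σ|x[n]|² = (1/N)Σ|X[k]|², so Σ|X[k]|² = N·Σ|x[n]|² = 6·32.0000

Σ|X[k]|² = N·Σ|x[n]|² = 6·32.0000 = 192.0000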